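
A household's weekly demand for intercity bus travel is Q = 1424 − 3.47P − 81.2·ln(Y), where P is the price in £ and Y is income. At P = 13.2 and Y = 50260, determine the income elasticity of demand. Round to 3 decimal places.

At P = 13.2, Y = 50260: Q = 499.209.
Holding P constant, ∂Q/∂Y = -81.2/Y = -0.0016156.
η_Y = (∂Q/∂Y)·(Y/Q) = -0.0016156 × (50260/499.209) = -0.163.

-0.163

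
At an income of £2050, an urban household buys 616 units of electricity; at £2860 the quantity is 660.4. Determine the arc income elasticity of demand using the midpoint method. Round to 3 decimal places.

ΔQ = 660.4 − 616 = 44.4; midpoint Q̄ = (616 + 660.4)/2 = 638.2.
ΔI = 2860 − 2050 = 810; midpoint Ī = (2050 + 2860)/2 = 2455.
η = (ΔQ/Q̄) ÷ (ΔI/Ī) = (44.4/638.2) ÷ (810/2455) = 0.211.

0.211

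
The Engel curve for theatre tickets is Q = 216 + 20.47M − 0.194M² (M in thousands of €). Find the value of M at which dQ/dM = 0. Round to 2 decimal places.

dQ/dM = 20.47 − 0.388M.
The good is inferior where dQ/dM < 0. Setting dQ/dM = 0 gives M = 20.47 / 0.388 = 52.76.

52.76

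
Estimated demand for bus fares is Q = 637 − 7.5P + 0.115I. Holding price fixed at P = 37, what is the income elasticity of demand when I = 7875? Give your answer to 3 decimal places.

0.716

At P = 37, I = 7875: Q = 1265.125.
Holding P constant, ∂Q/∂I = 0.115.
η_I = (∂Q/∂I)·(I/Q) = 0.115 × (7875/1265.125) = 0.716.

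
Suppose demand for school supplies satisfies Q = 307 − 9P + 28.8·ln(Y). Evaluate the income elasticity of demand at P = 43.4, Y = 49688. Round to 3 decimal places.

At P = 43.4, Y = 49688: Q = 227.829.
Holding P constant, ∂Q/∂Y = 28.8/Y = 0.000579617.
η_Y = (∂Q/∂Y)·(Y/Q) = 0.000579617 × (49688/227.829) = 0.126.

0.126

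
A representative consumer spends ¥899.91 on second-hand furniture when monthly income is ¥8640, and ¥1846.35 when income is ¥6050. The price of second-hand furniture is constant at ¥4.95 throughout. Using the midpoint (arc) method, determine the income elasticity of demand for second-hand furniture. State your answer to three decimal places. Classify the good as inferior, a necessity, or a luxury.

-1.955 (inferior good)

With a constant price, Q₁ = 899.91/4.95 = 181.800 and Q₂ = 1846.35/4.95 = 373.000 (equivalently, work directly with expenditure since P cancels).
Midpoint %ΔQ = (1846.35 − 899.91)/1373.13 = 0.68926; midpoint %ΔI = (6050 − 8640)/7345 = -0.35262.
η = 0.68926 / -0.35262 = -1.955.
η < 0 ⇒ inferior good.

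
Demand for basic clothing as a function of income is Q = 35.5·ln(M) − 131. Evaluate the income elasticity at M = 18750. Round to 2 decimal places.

At M = 18750: Q = 218.283.
dQ/dM = 35.5/M = 0.00189333 at this income.
η = (dQ/dM)·(M/Q) = 0.00189333 × (18750/218.283) = 0.16.

0.16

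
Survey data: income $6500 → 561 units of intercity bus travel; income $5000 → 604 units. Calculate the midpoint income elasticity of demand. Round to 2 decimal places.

-0.28

ΔQ = 604 − 561 = 43; midpoint Q̄ = (561 + 604)/2 = 582.5.
ΔI = 5000 − 6500 = -1500; midpoint Ī = (6500 + 5000)/2 = 5750.
η = (ΔQ/Q̄) ÷ (ΔI/Ī) = (43/582.5) ÷ (-1500/5750) = -0.28.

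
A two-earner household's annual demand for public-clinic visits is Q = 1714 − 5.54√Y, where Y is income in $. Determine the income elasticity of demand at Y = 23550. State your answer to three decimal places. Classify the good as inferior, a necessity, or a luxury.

-0.492 (inferior good)

At Y = 23550: Q = 863.831.
dQ/dY = -5.54/(2√Y) = -0.0180503 at this income.
η = (dQ/dY)·(Y/Q) = -0.0180503 × (23550/863.831) = -0.492.
Since η < 0, the good is an inferior good.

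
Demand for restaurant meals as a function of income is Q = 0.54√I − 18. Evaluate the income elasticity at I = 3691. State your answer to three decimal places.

At I = 3691: Q = 14.807.
dQ/dI = 0.54/(2√I) = 0.00444418 at this income.
η = (dQ/dI)·(I/Q) = 0.00444418 × (3691/14.807) = 1.108.

1.108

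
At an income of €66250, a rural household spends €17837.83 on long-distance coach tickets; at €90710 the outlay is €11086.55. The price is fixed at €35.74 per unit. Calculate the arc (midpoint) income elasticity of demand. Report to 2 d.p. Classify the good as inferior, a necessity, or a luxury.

-1.50 (inferior good)

With a constant price, Q₁ = 17837.83/35.74 = 499.100 and Q₂ = 11086.55/35.74 = 310.200 (equivalently, work directly with expenditure since P cancels).
Midpoint %ΔQ = (11086.55 − 17837.83)/14462.19 = -0.46682; midpoint %ΔI = (90710 − 66250)/78480 = 0.31167.
η = -0.46682 / 0.31167 = -1.50.
η < 0 ⇒ inferior good.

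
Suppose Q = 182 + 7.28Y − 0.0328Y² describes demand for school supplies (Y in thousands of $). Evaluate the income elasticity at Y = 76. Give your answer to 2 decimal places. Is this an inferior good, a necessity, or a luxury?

At Y = 76: Q = 545.8272.
dQ/dY = 7.28 − 0.0656Y = 2.29440.
η = (dQ/dY)·(Y/Q) = 2.29440 × (76/545.8272) = 0.32.
0 < η < 1 ⇒ necessity.

0.32 (necessity)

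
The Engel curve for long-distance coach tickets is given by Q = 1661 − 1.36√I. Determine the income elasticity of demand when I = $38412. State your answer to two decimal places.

At I = 38412: Q = 1394.454.
dQ/dI = -1.36/(2√I) = -0.00346957 at this income.
η = (dQ/dI)·(I/Q) = -0.00346957 × (38412/1394.454) = -0.10.

-0.10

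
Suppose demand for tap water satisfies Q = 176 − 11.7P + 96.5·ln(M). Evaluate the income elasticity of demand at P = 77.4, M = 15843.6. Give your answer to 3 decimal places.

0.474

At P = 77.4, M = 15843.6: Q = 203.625.
Holding P constant, ∂Q/∂M = 96.5/M = 0.00609079.
η_M = (∂Q/∂M)·(M/Q) = 0.00609079 × (15843.6/203.625) = 0.474.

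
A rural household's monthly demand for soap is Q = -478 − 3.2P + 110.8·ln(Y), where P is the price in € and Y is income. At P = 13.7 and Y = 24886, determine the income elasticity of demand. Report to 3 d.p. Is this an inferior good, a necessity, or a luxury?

At P = 13.7, Y = 24886: Q = 599.684.
Holding P constant, ∂Q/∂Y = 110.8/Y = 0.0044523.
η_Y = (∂Q/∂Y)·(Y/Q) = 0.0044523 × (24886/599.684) = 0.185.
Since 0 < η < 1, this is a necessity.

0.185 (necessity)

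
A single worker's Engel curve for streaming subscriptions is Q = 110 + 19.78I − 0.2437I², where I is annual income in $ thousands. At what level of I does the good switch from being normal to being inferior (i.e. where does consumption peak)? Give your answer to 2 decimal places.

dQ/dI = 19.78 − 0.4874I.
The good is inferior where dQ/dI < 0. Setting dQ/dI = 0 gives I = 19.78 / 0.4874 = 40.58.

40.58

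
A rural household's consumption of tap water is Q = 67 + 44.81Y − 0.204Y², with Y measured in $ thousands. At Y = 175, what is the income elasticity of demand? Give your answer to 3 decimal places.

At Y = 175: Q = 1661.2500.
dQ/dY = 44.81 − 0.408Y = -26.59000.
η = (dQ/dY)·(Y/Q) = -26.59000 × (175/1661.2500) = -2.801.

-2.801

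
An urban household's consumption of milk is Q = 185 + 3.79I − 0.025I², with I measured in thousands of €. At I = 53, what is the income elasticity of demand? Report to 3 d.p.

At I = 53: Q = 315.6450.
dQ/dI = 3.79 − 0.05I = 1.14000.
η = (dQ/dI)·(I/Q) = 1.14000 × (53/315.6450) = 0.191.

0.191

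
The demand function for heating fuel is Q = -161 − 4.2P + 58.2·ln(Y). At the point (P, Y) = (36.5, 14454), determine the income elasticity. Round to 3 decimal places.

At P = 36.5, Y = 14454: Q = 243.182.
Holding P constant, ∂Q/∂Y = 58.2/Y = 0.00402657.
η_Y = (∂Q/∂Y)·(Y/Q) = 0.00402657 × (14454/243.182) = 0.239.

0.239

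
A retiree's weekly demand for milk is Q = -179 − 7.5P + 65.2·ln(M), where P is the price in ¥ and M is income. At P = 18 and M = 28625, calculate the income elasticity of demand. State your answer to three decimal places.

At P = 18, M = 28625: Q = 355.085.
Holding P constant, ∂Q/∂M = 65.2/M = 0.00227773.
η_M = (∂Q/∂M)·(M/Q) = 0.00227773 × (28625/355.085) = 0.184.

0.184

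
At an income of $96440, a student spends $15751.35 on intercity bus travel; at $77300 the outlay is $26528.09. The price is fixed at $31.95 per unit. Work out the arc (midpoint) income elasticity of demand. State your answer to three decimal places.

-2.314

With a constant price, Q₁ = 15751.35/31.95 = 493.000 and Q₂ = 26528.09/31.95 = 830.300 (equivalently, work directly with expenditure since P cancels).
Midpoint %ΔQ = (26528.09 − 15751.35)/21139.72 = 0.50979; midpoint %ΔI = (77300 − 96440)/86870 = -0.22033.
η = 0.50979 / -0.22033 = -2.314.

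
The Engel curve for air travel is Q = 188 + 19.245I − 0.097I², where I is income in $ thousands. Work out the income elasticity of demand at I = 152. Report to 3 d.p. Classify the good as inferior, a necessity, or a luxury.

At I = 152: Q = 872.1520.
dQ/dI = 19.245 − 0.194I = -10.24300.
η = (dQ/dI)·(I/Q) = -10.24300 × (152/872.1520) = -1.785.
η < 0 ⇒ inferior good.

-1.785 (inferior good)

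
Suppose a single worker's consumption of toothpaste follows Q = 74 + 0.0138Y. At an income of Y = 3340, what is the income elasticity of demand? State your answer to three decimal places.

0.384

At Y = 3340: Q = 120.092.
dQ/dY = 0.0138.
η = (dQ/dY)·(Y/Q) = 0.0138 × (3340/120.092) = 0.384.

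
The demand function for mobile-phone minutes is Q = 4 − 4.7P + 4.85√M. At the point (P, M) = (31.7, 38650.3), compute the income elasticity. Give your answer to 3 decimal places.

At P = 31.7, M = 38650.3: Q = 808.504.
Holding P constant, ∂Q/∂M = 4.85/(2√M) = 0.0123349.
η_M = (∂Q/∂M)·(M/Q) = 0.0123349 × (38650.3/808.504) = 0.590.

0.590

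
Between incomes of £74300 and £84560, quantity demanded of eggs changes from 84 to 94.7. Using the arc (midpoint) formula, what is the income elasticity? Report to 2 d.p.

ΔQ = 94.7 − 84 = 10.7; midpoint Q̄ = (84 + 94.7)/2 = 89.35.
ΔI = 84560 − 74300 = 10260; midpoint Ī = (74300 + 84560)/2 = 79430.
η = (ΔQ/Q̄) ÷ (ΔI/Ī) = (10.7/89.35) ÷ (10260/79430) = 0.93.

0.93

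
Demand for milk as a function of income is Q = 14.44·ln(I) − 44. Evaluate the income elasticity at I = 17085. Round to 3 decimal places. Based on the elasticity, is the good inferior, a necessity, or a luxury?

0.149 (necessity)

At I = 17085: Q = 96.732.
dQ/dI = 14.44/I = 0.000845186 at this income.
η = (dQ/dI)·(I/Q) = 0.000845186 × (17085/96.732) = 0.149.
Since 0 < η < 1, the good is a necessity.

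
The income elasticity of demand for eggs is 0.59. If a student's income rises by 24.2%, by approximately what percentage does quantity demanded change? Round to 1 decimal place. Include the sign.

14.3%

%ΔQ ≈ η × %ΔI = 0.59 × 24.2% = 14.3%.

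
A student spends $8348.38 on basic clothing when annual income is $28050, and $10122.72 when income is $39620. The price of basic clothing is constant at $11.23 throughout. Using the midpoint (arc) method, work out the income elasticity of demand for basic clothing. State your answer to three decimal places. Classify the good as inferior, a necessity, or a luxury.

With a constant price, Q₁ = 8348.38/11.23 = 743.400 and Q₂ = 10122.72/11.23 = 901.400 (equivalently, work directly with expenditure since P cancels).
Midpoint %ΔQ = (10122.72 − 8348.38)/9235.55 = 0.19212; midpoint %ΔI = (39620 − 28050)/33835 = 0.34195.
η = 0.19212 / 0.34195 = 0.562.
0 < η < 1 ⇒ necessity.

0.562 (necessity)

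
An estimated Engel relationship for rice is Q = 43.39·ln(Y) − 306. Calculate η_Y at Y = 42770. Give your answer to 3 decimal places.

At Y = 42770: Q = 156.693.
dQ/dY = 43.39/Y = 0.0010145 at this income.
η = (dQ/dY)·(Y/Q) = 0.0010145 × (42770/156.693) = 0.277.

0.277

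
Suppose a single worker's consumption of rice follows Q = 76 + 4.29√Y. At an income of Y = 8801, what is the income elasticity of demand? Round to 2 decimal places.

At Y = 8801: Q = 478.461.
dQ/dY = 4.29/(2√Y) = 0.0228645 at this income.
η = (dQ/dY)·(Y/Q) = 0.0228645 × (8801/478.461) = 0.42.

0.42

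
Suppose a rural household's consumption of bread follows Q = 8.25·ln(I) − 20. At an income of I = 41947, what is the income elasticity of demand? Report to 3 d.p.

0.122

At I = 41947: Q = 67.814.
dQ/dI = 8.25/I = 0.000196677 at this income.
η = (dQ/dI)·(I/Q) = 0.000196677 × (41947/67.814) = 0.122.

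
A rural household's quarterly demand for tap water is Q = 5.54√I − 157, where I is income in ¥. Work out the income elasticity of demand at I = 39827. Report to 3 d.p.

At I = 39827: Q = 948.601.
dQ/dI = 5.54/(2√I) = 0.01388 at this income.
η = (dQ/dI)·(I/Q) = 0.01388 × (39827/948.601) = 0.583.

0.583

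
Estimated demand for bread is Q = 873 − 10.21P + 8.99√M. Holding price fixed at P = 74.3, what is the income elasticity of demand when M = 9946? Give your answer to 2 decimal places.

At P = 74.3, M = 9946: Q = 1010.966.
Holding P constant, ∂Q/∂M = 8.99/(2√M) = 0.0450719.
η_M = (∂Q/∂M)·(M/Q) = 0.0450719 × (9946/1010.966) = 0.44.

0.44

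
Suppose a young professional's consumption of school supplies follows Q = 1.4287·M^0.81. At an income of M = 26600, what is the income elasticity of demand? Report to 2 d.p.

For Q = A·M^β the income elasticity is constant and equal to β.
Here β = 0.81, so η = 0.81.

0.81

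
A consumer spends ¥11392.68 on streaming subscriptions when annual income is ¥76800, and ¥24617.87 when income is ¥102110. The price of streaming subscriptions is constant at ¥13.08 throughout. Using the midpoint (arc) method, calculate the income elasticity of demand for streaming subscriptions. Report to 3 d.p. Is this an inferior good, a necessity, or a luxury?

With a constant price, Q₁ = 11392.68/13.08 = 871.000 and Q₂ = 24617.87/13.08 = 1882.100 (equivalently, work directly with expenditure since P cancels).
Midpoint %ΔQ = (24617.87 − 11392.68)/18005.28 = 0.73452; midpoint %ΔI = (102110 − 76800)/89455 = 0.28294.
η = 0.73452 / 0.28294 = 2.596.
η > 1 ⇒ luxury.

2.596 (luxury)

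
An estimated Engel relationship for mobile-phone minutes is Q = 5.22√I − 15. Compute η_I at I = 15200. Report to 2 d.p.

0.51

At I = 15200: Q = 628.565.
dQ/dI = 5.22/(2√I) = 0.0211699 at this income.
η = (dQ/dI)·(I/Q) = 0.0211699 × (15200/628.565) = 0.51.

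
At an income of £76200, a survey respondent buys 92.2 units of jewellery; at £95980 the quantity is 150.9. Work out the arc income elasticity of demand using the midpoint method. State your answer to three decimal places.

ΔQ = 150.9 − 92.2 = 58.7; midpoint Q̄ = (92.2 + 150.9)/2 = 121.55.
ΔI = 95980 − 76200 = 19780; midpoint Ī = (76200 + 95980)/2 = 86090.
η = (ΔQ/Q̄) ÷ (ΔI/Ī) = (58.7/121.55) ÷ (19780/86090) = 2.102.

2.102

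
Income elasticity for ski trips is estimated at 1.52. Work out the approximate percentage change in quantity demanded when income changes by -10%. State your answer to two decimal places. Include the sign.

%ΔQ ≈ η × %ΔI = 1.52 × (-10%) = -15.20%.

-15.20%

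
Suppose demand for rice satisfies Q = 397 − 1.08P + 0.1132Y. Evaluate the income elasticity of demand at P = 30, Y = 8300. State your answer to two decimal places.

At P = 30, Y = 8300: Q = 1304.160.
Holding P constant, ∂Q/∂Y = 0.1132.
η_Y = (∂Q/∂Y)·(Y/Q) = 0.1132 × (8300/1304.160) = 0.72.

0.72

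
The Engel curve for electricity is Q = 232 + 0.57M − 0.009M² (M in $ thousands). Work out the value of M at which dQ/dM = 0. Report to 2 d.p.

dQ/dM = 0.57 − 0.018M.
The good is inferior where dQ/dM < 0. Setting dQ/dM = 0 gives M = 0.57 / 0.018 = 31.67.

31.67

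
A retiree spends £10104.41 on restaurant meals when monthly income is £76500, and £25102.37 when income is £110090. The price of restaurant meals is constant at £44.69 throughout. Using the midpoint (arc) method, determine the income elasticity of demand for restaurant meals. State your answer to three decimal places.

With a constant price, Q₁ = 10104.41/44.69 = 226.100 and Q₂ = 25102.37/44.69 = 561.700 (equivalently, work directly with expenditure since P cancels).
Midpoint %ΔQ = (25102.37 − 10104.41)/17603.39 = 0.85199; midpoint %ΔI = (110090 − 76500)/93295 = 0.36004.
η = 0.85199 / 0.36004 = 2.366.

2.366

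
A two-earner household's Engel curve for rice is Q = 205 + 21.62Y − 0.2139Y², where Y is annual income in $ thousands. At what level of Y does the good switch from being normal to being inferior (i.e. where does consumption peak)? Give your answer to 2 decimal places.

50.54

dQ/dY = 21.62 − 0.4278Y.
The good is inferior where dQ/dY < 0. Setting dQ/dY = 0 gives Y = 21.62 / 0.4278 = 50.54.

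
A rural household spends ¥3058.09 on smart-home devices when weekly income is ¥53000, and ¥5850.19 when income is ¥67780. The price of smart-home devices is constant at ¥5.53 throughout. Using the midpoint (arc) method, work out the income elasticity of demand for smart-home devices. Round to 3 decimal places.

2.561

With a constant price, Q₁ = 3058.09/5.53 = 553.000 and Q₂ = 5850.19/5.53 = 1057.901 (equivalently, work directly with expenditure since P cancels).
Midpoint %ΔQ = (5850.19 − 3058.09)/4454.14 = 0.62686; midpoint %ΔI = (67780 − 53000)/60390 = 0.24474.
η = 0.62686 / 0.24474 = 2.561.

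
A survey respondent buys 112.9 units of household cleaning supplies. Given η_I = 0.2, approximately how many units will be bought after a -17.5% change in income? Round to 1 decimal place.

108.9

%ΔQ ≈ η × %ΔI = 0.2 × (-17.5%) = -3.5%.
New Q ≈ 112.9 × (1 − 0.035) = 108.9.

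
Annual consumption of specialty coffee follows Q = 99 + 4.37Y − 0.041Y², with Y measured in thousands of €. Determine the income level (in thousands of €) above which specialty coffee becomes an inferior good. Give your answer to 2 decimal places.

53.29

dQ/dY = 4.37 − 0.082Y.
The good is inferior where dQ/dY < 0. Setting dQ/dY = 0 gives Y = 4.37 / 0.082 = 53.29.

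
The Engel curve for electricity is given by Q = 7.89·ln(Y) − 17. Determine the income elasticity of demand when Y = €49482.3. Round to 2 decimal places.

At Y = 49482.3: Q = 68.286.
dQ/dY = 7.89/Y = 0.000159451 at this income.
η = (dQ/dY)·(Y/Q) = 0.000159451 × (49482.3/68.286) = 0.12.

0.12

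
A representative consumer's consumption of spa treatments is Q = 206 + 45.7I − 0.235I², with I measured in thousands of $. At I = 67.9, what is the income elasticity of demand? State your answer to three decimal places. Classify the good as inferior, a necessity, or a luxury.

At I = 67.9: Q = 2225.5837.
dQ/dI = 45.7 − 0.47I = 13.78700.
η = (dQ/dI)·(I/Q) = 13.78700 × (67.9/2225.5837) = 0.421.
0 < η < 1 ⇒ necessity.

0.421 (necessity)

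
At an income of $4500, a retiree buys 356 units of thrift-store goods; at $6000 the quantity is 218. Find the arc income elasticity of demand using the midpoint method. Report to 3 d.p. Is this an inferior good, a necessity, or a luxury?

-1.683 (inferior good)

ΔQ = 218 − 356 = -138; midpoint Q̄ = (356 + 218)/2 = 287.
ΔI = 6000 − 4500 = 1500; midpoint Ī = (4500 + 6000)/2 = 5250.
η = (ΔQ/Q̄) ÷ (ΔI/Ī) = (-138/287) ÷ (1500/5250) = -1.683.
η < 0 ⇒ inferior good.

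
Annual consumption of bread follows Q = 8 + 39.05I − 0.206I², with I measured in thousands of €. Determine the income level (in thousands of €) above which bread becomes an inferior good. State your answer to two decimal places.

dQ/dI = 39.05 − 0.412I.
The good is inferior where dQ/dI < 0. Setting dQ/dI = 0 gives I = 39.05 / 0.412 = 94.78.

94.78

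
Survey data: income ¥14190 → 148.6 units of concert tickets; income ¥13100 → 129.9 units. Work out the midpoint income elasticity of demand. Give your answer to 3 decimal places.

ΔQ = 129.9 − 148.6 = -18.7; midpoint Q̄ = (148.6 + 129.9)/2 = 139.25.
ΔI = 13100 − 14190 = -1090; midpoint Ī = (14190 + 13100)/2 = 13645.
η = (ΔQ/Q̄) ÷ (ΔI/Ī) = (-18.7/139.25) ÷ (-1090/13645) = 1.681.

1.681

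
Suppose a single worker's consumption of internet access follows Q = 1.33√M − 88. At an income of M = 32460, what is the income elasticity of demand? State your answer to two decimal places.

At M = 32460: Q = 151.622.
dQ/dM = 1.33/(2√M) = 0.00369103 at this income.
η = (dQ/dM)·(M/Q) = 0.00369103 × (32460/151.622) = 0.79.

0.79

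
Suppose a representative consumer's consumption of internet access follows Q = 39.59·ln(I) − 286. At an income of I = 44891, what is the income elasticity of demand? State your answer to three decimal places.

At I = 44891: Q = 138.088.
dQ/dI = 39.59/I = 0.000881914 at this income.
η = (dQ/dI)·(I/Q) = 0.000881914 × (44891/138.088) = 0.287.

0.287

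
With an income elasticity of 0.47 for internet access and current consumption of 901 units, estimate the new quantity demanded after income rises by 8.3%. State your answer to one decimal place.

936.1

%ΔQ ≈ η × %ΔI = 0.47 × 8.3% = 3.901%.
New Q ≈ 901 × (1 + 0.03901) = 936.1.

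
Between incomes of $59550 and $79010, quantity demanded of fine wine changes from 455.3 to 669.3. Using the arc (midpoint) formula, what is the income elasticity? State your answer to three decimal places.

ΔQ = 669.3 − 455.3 = 214; midpoint Q̄ = (455.3 + 669.3)/2 = 562.3.
ΔI = 79010 − 59550 = 19460; midpoint Ī = (59550 + 79010)/2 = 69280.
η = (ΔQ/Q̄) ÷ (ΔI/Ī) = (214/562.3) ÷ (19460/69280) = 1.355.

1.355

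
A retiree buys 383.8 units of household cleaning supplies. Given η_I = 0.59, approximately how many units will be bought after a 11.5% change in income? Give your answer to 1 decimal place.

%ΔQ ≈ η × %ΔI = 0.59 × 11.5% = 6.785%.
New Q ≈ 383.8 × (1 + 0.06785) = 409.8.

409.8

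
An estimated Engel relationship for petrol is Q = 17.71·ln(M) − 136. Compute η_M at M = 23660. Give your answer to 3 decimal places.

0.418

At M = 23660: Q = 42.367.
dQ/dM = 17.71/M = 0.000748521 at this income.
η = (dQ/dM)·(M/Q) = 0.000748521 × (23660/42.367) = 0.418.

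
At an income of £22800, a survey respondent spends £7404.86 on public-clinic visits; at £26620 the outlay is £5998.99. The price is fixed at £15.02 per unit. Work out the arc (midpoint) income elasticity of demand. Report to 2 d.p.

-1.36

With a constant price, Q₁ = 7404.86/15.02 = 493.000 and Q₂ = 5998.99/15.02 = 399.400 (equivalently, work directly with expenditure since P cancels).
Midpoint %ΔQ = (5998.99 − 7404.86)/6701.92 = -0.20977; midpoint %ΔI = (26620 − 22800)/24710 = 0.15459.
η = -0.20977 / 0.15459 = -1.36.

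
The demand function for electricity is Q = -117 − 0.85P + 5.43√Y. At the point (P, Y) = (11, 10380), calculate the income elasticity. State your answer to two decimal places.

At P = 11, Y = 10380: Q = 426.871.
Holding P constant, ∂Q/∂Y = 5.43/(2√Y) = 0.0266484.
η_Y = (∂Q/∂Y)·(Y/Q) = 0.0266484 × (10380/426.871) = 0.65.

0.65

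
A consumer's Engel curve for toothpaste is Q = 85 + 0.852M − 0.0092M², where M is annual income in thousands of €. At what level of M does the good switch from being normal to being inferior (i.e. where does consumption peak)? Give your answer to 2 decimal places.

46.30

dQ/dM = 0.852 − 0.0184M.
The good is inferior where dQ/dM < 0. Setting dQ/dM = 0 gives M = 0.852 / 0.0184 = 46.30.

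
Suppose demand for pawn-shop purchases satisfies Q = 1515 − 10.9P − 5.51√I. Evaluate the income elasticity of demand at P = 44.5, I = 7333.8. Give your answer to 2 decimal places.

At P = 44.5, I = 7333.8: Q = 558.087.
Holding P constant, ∂Q/∂I = -5.51/(2√I) = -0.0321704.
η_I = (∂Q/∂I)·(I/Q) = -0.0321704 × (7333.8/558.087) = -0.42.

-0.42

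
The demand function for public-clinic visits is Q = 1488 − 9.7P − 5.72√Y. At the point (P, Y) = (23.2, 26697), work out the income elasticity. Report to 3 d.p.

-1.423

At P = 23.2, Y = 26697: Q = 328.357.
Holding P constant, ∂Q/∂Y = -5.72/(2√Y) = -0.0175039.
η_Y = (∂Q/∂Y)·(Y/Q) = -0.0175039 × (26697/328.357) = -1.423.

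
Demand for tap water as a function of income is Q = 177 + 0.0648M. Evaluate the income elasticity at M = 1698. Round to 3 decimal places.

At M = 1698: Q = 287.030.
dQ/dM = 0.0648.
η = (dQ/dM)·(M/Q) = 0.0648 × (1698/287.030) = 0.383.

0.383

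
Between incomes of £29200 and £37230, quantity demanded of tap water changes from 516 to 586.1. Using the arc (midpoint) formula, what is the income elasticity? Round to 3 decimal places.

ΔQ = 586.1 − 516 = 70.1; midpoint Q̄ = (516 + 586.1)/2 = 551.05.
ΔI = 37230 − 29200 = 8030; midpoint Ī = (29200 + 37230)/2 = 33215.
η = (ΔQ/Q̄) ÷ (ΔI/Ī) = (70.1/551.05) ÷ (8030/33215) = 0.526.

0.526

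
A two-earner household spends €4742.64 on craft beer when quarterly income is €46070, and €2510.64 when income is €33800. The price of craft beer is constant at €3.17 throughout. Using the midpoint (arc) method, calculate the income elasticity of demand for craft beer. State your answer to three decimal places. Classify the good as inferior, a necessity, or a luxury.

With a constant price, Q₁ = 4742.64/3.17 = 1496.101 and Q₂ = 2510.64/3.17 = 792.000 (equivalently, work directly with expenditure since P cancels).
Midpoint %ΔQ = (2510.64 − 4742.64)/3626.64 = -0.61545; midpoint %ΔI = (33800 − 46070)/39935 = -0.30725.
η = -0.61545 / -0.30725 = 2.003.
η > 1 ⇒ luxury.

2.003 (luxury)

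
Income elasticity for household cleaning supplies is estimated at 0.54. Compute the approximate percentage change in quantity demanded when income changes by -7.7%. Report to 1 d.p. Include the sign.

%ΔQ ≈ η × %ΔI = 0.54 × (-7.7%) = -4.2%.

-4.2%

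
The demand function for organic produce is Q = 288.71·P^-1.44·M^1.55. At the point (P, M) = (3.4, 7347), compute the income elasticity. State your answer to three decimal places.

For a multiplicative demand Q = A·P^α·M^β, the income elasticity is β everywhere.
Here β = 1.55, so η = 1.550.

1.550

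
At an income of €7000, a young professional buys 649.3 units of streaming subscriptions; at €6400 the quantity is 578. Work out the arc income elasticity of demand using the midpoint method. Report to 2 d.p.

1.30

ΔQ = 578 − 649.3 = -71.3; midpoint Q̄ = (649.3 + 578)/2 = 613.65.
ΔI = 6400 − 7000 = -600; midpoint Ī = (7000 + 6400)/2 = 6700.
η = (ΔQ/Q̄) ÷ (ΔI/Ī) = (-71.3/613.65) ÷ (-600/6700) = 1.30.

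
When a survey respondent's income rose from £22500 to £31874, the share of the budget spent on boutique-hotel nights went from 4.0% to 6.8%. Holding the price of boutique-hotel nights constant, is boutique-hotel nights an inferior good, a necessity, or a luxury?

luxury

The budget share rises as income rises, so η > 1.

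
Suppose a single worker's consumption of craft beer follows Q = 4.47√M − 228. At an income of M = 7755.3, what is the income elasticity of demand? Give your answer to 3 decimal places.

At M = 7755.3: Q = 165.647.
dQ/dM = 4.47/(2√M) = 0.0253792 at this income.
η = (dQ/dM)·(M/Q) = 0.0253792 × (7755.3/165.647) = 1.188.

1.188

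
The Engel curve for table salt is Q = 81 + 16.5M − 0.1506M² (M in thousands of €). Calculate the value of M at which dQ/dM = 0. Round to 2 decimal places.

dQ/dM = 16.5 − 0.3012M.
The good is inferior where dQ/dM < 0. Setting dQ/dM = 0 gives M = 16.5 / 0.3012 = 54.78.

54.78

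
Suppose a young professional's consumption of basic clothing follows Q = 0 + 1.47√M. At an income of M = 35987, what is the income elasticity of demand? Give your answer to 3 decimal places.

At M = 35987: Q = 278.863.
dQ/dM = 1.47/(2√M) = 0.00387449 at this income.
η = (dQ/dM)·(M/Q) = 0.00387449 × (35987/278.863) = 0.500.

0.500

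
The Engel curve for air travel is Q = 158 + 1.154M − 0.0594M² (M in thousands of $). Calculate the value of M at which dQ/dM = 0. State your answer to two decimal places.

dQ/dM = 1.154 − 0.1188M.
The good is inferior where dQ/dM < 0. Setting dQ/dM = 0 gives M = 1.154 / 0.1188 = 9.71.

9.71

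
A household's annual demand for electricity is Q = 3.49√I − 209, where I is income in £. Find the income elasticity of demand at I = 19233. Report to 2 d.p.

0.88

At I = 19233: Q = 275.004.
dQ/dI = 3.49/(2√I) = 0.0125826 at this income.
η = (dQ/dI)·(I/Q) = 0.0125826 × (19233/275.004) = 0.88.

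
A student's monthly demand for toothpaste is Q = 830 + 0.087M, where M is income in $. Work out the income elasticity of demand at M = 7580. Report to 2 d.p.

0.44

At M = 7580: Q = 1489.460.
dQ/dM = 0.087.
η = (dQ/dM)·(M/Q) = 0.087 × (7580/1489.460) = 0.44.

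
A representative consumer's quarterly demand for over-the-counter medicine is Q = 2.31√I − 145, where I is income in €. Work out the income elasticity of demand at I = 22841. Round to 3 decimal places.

0.855

At I = 22841: Q = 204.116.
dQ/dI = 2.31/(2√I) = 0.00764231 at this income.
η = (dQ/dI)·(I/Q) = 0.00764231 × (22841/204.116) = 0.855.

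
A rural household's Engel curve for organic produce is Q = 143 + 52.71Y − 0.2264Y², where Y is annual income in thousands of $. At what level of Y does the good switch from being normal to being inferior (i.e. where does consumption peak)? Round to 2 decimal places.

dQ/dY = 52.71 − 0.4528Y.
The good is inferior where dQ/dY < 0. Setting dQ/dY = 0 gives Y = 52.71 / 0.4528 = 116.41.

116.41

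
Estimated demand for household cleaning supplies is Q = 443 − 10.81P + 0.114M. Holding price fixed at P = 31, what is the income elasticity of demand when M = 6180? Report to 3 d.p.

0.867

At P = 31, M = 6180: Q = 812.410.
Holding P constant, ∂Q/∂M = 0.114.
η_M = (∂Q/∂M)·(M/Q) = 0.114 × (6180/812.410) = 0.867.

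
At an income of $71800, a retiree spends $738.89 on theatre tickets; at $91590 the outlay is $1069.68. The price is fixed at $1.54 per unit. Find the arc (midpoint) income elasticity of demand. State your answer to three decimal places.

With a constant price, Q₁ = 738.89/1.54 = 479.799 and Q₂ = 1069.68/1.54 = 694.597 (equivalently, work directly with expenditure since P cancels).
Midpoint %ΔQ = (1069.68 − 738.89)/904.29 = 0.36580; midpoint %ΔI = (91590 − 71800)/81695 = 0.24224.
η = 0.36580 / 0.24224 = 1.510.

1.510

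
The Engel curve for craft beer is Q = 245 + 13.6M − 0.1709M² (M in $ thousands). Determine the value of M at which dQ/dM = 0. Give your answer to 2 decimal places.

39.79

dQ/dM = 13.6 − 0.3418M.
The good is inferior where dQ/dM < 0. Setting dQ/dM = 0 gives M = 13.6 / 0.3418 = 39.79.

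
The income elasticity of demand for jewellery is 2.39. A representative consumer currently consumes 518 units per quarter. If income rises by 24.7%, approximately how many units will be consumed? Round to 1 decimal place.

%ΔQ ≈ η × %ΔI = 2.39 × 24.7% = 59.033%.
New Q ≈ 518 × (1 + 0.59033) = 823.8.

823.8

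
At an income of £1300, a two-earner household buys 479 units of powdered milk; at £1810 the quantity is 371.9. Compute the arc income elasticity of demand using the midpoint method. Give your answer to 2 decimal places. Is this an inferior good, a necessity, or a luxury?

ΔQ = 371.9 − 479 = -107.1; midpoint Q̄ = (479 + 371.9)/2 = 425.45.
ΔI = 1810 − 1300 = 510; midpoint Ī = (1300 + 1810)/2 = 1555.
η = (ΔQ/Q̄) ÷ (ΔI/Ī) = (-107.1/425.45) ÷ (510/1555) = -0.77.
η < 0 ⇒ inferior good.

-0.77 (inferior good)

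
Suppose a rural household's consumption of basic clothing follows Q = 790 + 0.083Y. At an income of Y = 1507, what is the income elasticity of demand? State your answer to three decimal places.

0.137

At Y = 1507: Q = 915.081.
dQ/dY = 0.083.
η = (dQ/dY)·(Y/Q) = 0.083 × (1507/915.081) = 0.137.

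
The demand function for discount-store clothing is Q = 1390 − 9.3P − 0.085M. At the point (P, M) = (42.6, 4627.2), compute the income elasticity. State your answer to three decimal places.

-0.655

At P = 42.6, M = 4627.2: Q = 600.508.
Holding P constant, ∂Q/∂M = −0.085.
η_M = (∂Q/∂M)·(M/Q) = -0.085 × (4627.2/600.508) = -0.655.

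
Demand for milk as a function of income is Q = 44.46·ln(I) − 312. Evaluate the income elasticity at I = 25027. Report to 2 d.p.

0.32

At I = 25027: Q = 138.278.
dQ/dI = 44.46/I = 0.00177648 at this income.
η = (dQ/dI)·(I/Q) = 0.00177648 × (25027/138.278) = 0.32.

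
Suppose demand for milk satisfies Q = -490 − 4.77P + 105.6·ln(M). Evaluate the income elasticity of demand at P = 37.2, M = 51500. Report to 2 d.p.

At P = 37.2, M = 51500: Q = 478.246.
Holding P constant, ∂Q/∂M = 105.6/M = 0.00205049.
η_M = (∂Q/∂M)·(M/Q) = 0.00205049 × (51500/478.246) = 0.22.

0.22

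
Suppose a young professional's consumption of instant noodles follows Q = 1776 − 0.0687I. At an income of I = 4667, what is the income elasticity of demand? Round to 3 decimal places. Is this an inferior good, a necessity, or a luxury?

-0.220 (inferior good)

At I = 4667: Q = 1455.377.
dQ/dI = −0.0687.
η = (dQ/dI)·(I/Q) = -0.0687 × (4667/1455.377) = -0.220.
Since η < 0, the good is an inferior good.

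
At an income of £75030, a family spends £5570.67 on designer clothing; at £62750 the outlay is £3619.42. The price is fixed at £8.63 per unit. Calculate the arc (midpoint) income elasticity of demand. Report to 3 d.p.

With a constant price, Q₁ = 5570.67/8.63 = 645.501 and Q₂ = 3619.42/8.63 = 419.400 (equivalently, work directly with expenditure since P cancels).
Midpoint %ΔQ = (3619.42 − 5570.67)/4595.05 = -0.42464; midpoint %ΔI = (62750 − 75030)/68890 = -0.17826.
η = -0.42464 / -0.17826 = 2.382.

2.382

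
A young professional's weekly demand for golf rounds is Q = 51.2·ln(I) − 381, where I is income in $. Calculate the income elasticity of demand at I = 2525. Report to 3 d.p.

2.547

At I = 2525: Q = 20.101.
dQ/dI = 51.2/I = 0.0202772 at this income.
η = (dQ/dI)·(I/Q) = 0.0202772 × (2525/20.101) = 2.547.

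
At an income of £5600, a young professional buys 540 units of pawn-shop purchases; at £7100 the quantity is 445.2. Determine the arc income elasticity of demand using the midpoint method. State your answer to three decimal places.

-0.815

ΔQ = 445.2 − 540 = -94.8; midpoint Q̄ = (540 + 445.2)/2 = 492.6.
ΔI = 7100 − 5600 = 1500; midpoint Ī = (5600 + 7100)/2 = 6350.
η = (ΔQ/Q̄) ÷ (ΔI/Ī) = (-94.8/492.6) ÷ (1500/6350) = -0.815.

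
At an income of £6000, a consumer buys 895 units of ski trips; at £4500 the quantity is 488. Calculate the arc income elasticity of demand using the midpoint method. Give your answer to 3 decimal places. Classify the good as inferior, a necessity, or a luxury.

ΔQ = 488 − 895 = -407; midpoint Q̄ = (895 + 488)/2 = 691.5.
ΔI = 4500 − 6000 = -1500; midpoint Ī = (6000 + 4500)/2 = 5250.
η = (ΔQ/Q̄) ÷ (ΔI/Ī) = (-407/691.5) ÷ (-1500/5250) = 2.060.
η > 1 ⇒ luxury.

2.060 (luxury)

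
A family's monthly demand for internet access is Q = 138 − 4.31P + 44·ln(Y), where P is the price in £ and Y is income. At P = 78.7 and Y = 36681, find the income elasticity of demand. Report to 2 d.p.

At P = 78.7, Y = 36681: Q = 261.244.
Holding P constant, ∂Q/∂Y = 44/Y = 0.00119953.
η_Y = (∂Q/∂Y)·(Y/Q) = 0.00119953 × (36681/261.244) = 0.17.

0.17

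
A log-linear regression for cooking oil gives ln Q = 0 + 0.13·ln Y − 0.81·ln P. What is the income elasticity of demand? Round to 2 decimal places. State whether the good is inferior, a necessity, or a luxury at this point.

0.13 (necessity)

In a log-linear demand, the coefficient on ln Y is the income elasticity.
So η = 0.13.
0 < η < 1 ⇒ necessity.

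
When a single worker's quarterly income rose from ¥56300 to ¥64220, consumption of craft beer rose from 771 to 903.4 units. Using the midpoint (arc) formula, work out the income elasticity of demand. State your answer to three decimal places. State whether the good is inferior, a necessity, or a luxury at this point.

ΔQ = 903.4 − 771 = 132.4; midpoint Q̄ = (771 + 903.4)/2 = 837.2.
ΔI = 64220 − 56300 = 7920; midpoint Ī = (56300 + 64220)/2 = 60260.
η = (ΔQ/Q̄) ÷ (ΔI/Ī) = (132.4/837.2) ÷ (7920/60260) = 1.203.
η > 1 ⇒ luxury.

1.203 (luxury)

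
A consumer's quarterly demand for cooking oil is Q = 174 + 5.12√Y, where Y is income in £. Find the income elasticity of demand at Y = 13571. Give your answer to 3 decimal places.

0.387

At Y = 13571: Q = 770.453.
dQ/dY = 5.12/(2√Y) = 0.0219753 at this income.
η = (dQ/dY)·(Y/Q) = 0.0219753 × (13571/770.453) = 0.387.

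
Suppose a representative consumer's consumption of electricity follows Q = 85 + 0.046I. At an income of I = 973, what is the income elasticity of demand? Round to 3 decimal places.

0.345

At I = 973: Q = 129.758.
dQ/dI = 0.046.
η = (dQ/dI)·(I/Q) = 0.046 × (973/129.758) = 0.345.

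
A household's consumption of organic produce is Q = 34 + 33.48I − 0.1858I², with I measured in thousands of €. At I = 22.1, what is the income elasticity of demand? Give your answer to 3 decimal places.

0.817

At I = 22.1: Q = 683.1614.
dQ/dI = 33.48 − 0.3716I = 25.26764.
η = (dQ/dI)·(I/Q) = 25.26764 × (22.1/683.1614) = 0.817.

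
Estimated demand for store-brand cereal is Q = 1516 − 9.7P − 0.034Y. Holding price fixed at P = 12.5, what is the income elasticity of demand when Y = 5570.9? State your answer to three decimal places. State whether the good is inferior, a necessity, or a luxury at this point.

-0.157 (inferior good)

At P = 12.5, Y = 5570.9: Q = 1205.339.
Holding P constant, ∂Q/∂Y = −0.034.
η_Y = (∂Q/∂Y)·(Y/Q) = -0.034 × (5570.9/1205.339) = -0.157.
Since η < 0, this is an inferior good.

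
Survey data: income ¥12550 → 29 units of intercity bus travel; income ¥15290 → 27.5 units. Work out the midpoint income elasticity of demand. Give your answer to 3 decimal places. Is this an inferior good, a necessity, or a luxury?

-0.270 (inferior good)

ΔQ = 27.5 − 29 = -1.5; midpoint Q̄ = (29 + 27.5)/2 = 28.25.
ΔI = 15290 − 12550 = 2740; midpoint Ī = (12550 + 15290)/2 = 13920.
η = (ΔQ/Q̄) ÷ (ΔI/Ī) = (-1.5/28.25) ÷ (2740/13920) = -0.270.
η < 0 ⇒ inferior good.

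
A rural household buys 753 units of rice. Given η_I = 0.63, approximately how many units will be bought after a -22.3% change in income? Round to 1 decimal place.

%ΔQ ≈ η × %ΔI = 0.63 × (-22.3%) = -14.049%.
New Q ≈ 753 × (1 − 0.14049) = 647.2.

647.2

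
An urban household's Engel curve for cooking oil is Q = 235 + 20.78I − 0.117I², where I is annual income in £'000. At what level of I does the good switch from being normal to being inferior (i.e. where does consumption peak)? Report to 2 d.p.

88.80

dQ/dI = 20.78 − 0.234I.
The good is inferior where dQ/dI < 0. Setting dQ/dI = 0 gives I = 20.78 / 0.234 = 88.80.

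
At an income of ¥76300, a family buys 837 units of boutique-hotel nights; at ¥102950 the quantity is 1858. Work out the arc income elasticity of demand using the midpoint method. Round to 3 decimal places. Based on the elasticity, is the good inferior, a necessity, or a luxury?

ΔQ = 1858 − 837 = 1021; midpoint Q̄ = (837 + 1858)/2 = 1347.5.
ΔI = 102950 − 76300 = 26650; midpoint Ī = (76300 + 102950)/2 = 89625.
η = (ΔQ/Q̄) ÷ (ΔI/Ī) = (1021/1347.5) ÷ (26650/89625) = 2.548.
η > 1 ⇒ luxury.

2.548 (luxury)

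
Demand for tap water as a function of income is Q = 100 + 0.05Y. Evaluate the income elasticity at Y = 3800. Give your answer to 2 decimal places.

At Y = 3800: Q = 290.000.
dQ/dY = 0.05.
η = (dQ/dY)·(Y/Q) = 0.05 × (3800/290.000) = 0.66.

0.66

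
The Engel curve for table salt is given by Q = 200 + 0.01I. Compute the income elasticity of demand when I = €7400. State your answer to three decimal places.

At I = 7400: Q = 274.000.
dQ/dI = 0.01.
η = (dQ/dI)·(I/Q) = 0.01 × (7400/274.000) = 0.270.

0.270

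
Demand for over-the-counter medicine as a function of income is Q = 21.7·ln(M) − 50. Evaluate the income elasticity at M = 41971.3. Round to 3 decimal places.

At M = 41971.3: Q = 180.991.
dQ/dM = 21.7/M = 0.00051702 at this income.
η = (dQ/dM)·(M/Q) = 0.00051702 × (41971.3/180.991) = 0.120.

0.120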